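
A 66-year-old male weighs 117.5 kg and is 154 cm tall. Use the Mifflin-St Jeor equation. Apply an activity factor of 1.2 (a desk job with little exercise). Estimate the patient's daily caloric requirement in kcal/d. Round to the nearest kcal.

2175 kcal/d

Mifflin-St Jeor (male): BMR = 10(117.5) + 6.25(154) − 5(66) + 5 = 1175 + 962.5 − 330 + 5 = 1812.5 kcal/day.
TEE = BMR × activity factor = 1812.5 × 1.2 = 2175 kcal/day.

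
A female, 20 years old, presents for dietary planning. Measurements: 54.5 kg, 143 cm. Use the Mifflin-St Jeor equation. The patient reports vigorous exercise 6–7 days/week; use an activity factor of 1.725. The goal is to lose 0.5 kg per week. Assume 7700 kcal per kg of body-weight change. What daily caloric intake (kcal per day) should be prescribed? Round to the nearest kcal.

1482 kcal per day

Mifflin-St Jeor (female): BMR = 10(54.5) + 6.25(143) − 5(20) − 161 = 545 + 893.75 − 100 − 161 = 1177.75 kcal/day.
TEE = 1177.75 × 1.725 = 2031.6188 kcal/day.
Required daily deficit = 0.5 × 7700 ÷ 7 = 550 kcal/day.
Target intake = 2031.6188 − 550 = 1481.6188 kcal/day.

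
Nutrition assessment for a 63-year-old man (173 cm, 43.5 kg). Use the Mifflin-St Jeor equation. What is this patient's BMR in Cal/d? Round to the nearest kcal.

Mifflin-St Jeor (male): BMR = 10(43.5) + 6.25(173) − 5(63) + 5 = 435 + 1081.25 − 315 + 5 = 1206.25 kcal/day.

1206 Cal/d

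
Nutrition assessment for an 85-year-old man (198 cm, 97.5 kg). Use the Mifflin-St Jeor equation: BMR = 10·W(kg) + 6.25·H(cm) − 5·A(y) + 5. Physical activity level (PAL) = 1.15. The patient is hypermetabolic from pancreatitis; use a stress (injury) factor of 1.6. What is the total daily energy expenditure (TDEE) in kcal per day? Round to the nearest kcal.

Mifflin-St Jeor (male): BMR = 10(97.5) + 6.25(198) − 5(85) + 5 = 975 + 1237.5 − 425 + 5 = 1792.5 kcal/day.
TEE = BMR × activity factor = 1792.5 × 1.15 = 2061.375 kcal/day.
Apply stress factor: 2061.375 × 1.6 = 3298.2 kcal/day.

3298 kcal per day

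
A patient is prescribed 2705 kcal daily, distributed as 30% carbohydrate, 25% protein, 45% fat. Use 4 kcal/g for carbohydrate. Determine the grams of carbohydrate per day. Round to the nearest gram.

203 g/day

Carbohydrate energy = 30% × 2705 = 811.5 kcal.
At 4 kcal/g: 811.5 ÷ 4 = 202.875 g.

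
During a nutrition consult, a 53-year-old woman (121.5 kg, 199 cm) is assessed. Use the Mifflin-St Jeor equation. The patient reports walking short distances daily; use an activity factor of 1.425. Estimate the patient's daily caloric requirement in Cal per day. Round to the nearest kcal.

2897 Cal per day

Mifflin-St Jeor (female): BMR = 10(121.5) + 6.25(199) − 5(53) − 161 = 1215 + 1243.75 − 265 − 161 = 2032.75 kcal/day.
TEE = BMR × activity factor = 2032.75 × 1.425 = 2896.6688 kcal/day.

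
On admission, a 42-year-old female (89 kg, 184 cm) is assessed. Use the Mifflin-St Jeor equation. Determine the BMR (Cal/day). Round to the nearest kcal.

1669 Cal/day

Mifflin-St Jeor (female): BMR = 10(89) + 6.25(184) − 5(42) − 161 = 890 + 1150 − 210 − 161 = 1669 kcal/day.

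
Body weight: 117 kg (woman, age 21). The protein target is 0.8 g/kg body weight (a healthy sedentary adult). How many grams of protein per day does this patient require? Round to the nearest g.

Protein = 0.8 g/kg × 117 kg = 93.6 g/day.

94 g/day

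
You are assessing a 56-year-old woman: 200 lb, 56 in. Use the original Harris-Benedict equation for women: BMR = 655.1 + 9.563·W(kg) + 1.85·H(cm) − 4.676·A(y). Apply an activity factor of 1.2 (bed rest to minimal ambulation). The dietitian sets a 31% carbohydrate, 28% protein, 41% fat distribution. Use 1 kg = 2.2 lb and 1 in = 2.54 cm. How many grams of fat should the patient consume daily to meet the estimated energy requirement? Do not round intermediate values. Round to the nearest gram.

83 g/day

Convert to metric: weight = 200 ÷ 2.2 = 90.9091 kg; height = 56 × 2.54 = 142.24 cm.
Harris-Benedict: BMR = 655.1 + 9.563(90.9091) + 1.85(142.24) − 4.676(56) = 1525.7516 kcal/day.
TEE = 1525.7516 × 1.2 = 1830.902 kcal/day.
Fat energy = 41% × 1830.902 = 750.6698 kcal.
Fat = 750.6698 ÷ 9 kcal/g = 83.4078 g.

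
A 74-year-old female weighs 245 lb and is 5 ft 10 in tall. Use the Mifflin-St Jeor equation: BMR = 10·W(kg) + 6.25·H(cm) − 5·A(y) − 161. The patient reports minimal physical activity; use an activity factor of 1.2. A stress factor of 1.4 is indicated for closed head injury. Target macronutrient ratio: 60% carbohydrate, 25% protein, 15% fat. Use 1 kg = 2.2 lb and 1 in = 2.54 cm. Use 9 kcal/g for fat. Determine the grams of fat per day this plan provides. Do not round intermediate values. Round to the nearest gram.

47 g/day

Convert to metric: weight = 245 ÷ 2.2 = 111.3636 kg; height = (5×12 + 10) × 2.54 = 70 × 2.54 = 177.8 cm.
Mifflin-St Jeor (female): BMR = 10(111.3636) + 6.25(177.8) − 5(74) − 161 = 1113.6364 + 1111.25 − 370 − 161 = 1693.8864 kcal/day.
TEE = 1693.8864 × 1.2 = 2032.6636 kcal/day.
With stress factor 1.4: 2032.6636 × 1.4 = 2845.7291 kcal/day.
Fat energy = 15% × 2845.7291 = 426.8594 kcal.
Fat = 426.8594 ÷ 9 kcal/g = 47.4288 g.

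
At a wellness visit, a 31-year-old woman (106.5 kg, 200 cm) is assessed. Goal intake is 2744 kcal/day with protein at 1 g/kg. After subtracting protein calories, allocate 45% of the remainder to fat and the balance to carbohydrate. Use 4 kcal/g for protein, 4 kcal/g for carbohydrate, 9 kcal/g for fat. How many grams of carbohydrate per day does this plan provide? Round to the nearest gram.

Protein = 1 × 106.5 = 106.5 g → 106.5 × 4 = 426 kcal.
Non-protein calories = 2744 − 426 = 2318 kcal.
Fat: 45% × 2318 = 1043.1 kcal; carbohydrate: 1274.9 kcal.
Carbohydrate: 1274.9 kcal ÷ 4 kcal/g = 318.725 g.

319 g/day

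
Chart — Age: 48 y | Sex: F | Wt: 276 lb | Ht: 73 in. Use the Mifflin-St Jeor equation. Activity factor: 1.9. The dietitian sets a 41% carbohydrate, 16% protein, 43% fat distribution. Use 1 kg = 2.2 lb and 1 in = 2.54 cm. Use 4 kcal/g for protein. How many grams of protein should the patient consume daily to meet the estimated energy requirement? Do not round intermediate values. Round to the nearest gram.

Convert to metric: weight = 276 ÷ 2.2 = 125.4545 kg; height = 73 × 2.54 = 185.42 cm.
Mifflin-St Jeor (female): BMR = 10(125.4545) + 6.25(185.42) − 5(48) − 161 = 1254.5455 + 1158.875 − 240 − 161 = 2012.4205 kcal/day.
TEE = 2012.4205 × 1.9 = 3823.5989 kcal/day.
Protein energy = 16% × 3823.5989 = 611.7758 kcal.
Protein = 611.7758 ÷ 4 kcal/g = 152.944 g.

153 g/day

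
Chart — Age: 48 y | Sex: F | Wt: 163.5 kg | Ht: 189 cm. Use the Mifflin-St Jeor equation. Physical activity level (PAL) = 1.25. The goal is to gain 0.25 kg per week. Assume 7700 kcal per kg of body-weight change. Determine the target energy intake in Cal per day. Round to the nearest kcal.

3294 Cal per day

Mifflin-St Jeor (female): BMR = 10(163.5) + 6.25(189) − 5(48) − 161 = 1635 + 1181.25 − 240 − 161 = 2415.25 kcal/day.
TEE = 2415.25 × 1.25 = 3019.0625 kcal/day.
Required daily surplus = 0.25 × 7700 ÷ 7 = 275 kcal/day.
Target intake = 3019.0625 + 275 = 3294.0625 kcal/day.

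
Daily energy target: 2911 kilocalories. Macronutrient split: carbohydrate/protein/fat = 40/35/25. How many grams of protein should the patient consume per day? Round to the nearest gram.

255 g/day

Protein energy = 35% × 2911 = 1018.85 kcal.
At 4 kcal/g: 1018.85 ÷ 4 = 254.7125 g.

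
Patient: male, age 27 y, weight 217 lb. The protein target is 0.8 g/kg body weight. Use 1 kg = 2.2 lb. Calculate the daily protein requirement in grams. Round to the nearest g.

79 g/day

Weight in kg = 217 ÷ 2.2 = 98.6364 kg.
Protein = 0.8 g/kg × 98.6364 kg = 78.9091 g/day.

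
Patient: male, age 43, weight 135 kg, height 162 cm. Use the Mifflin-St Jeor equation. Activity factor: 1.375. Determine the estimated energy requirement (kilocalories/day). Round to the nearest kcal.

Mifflin-St Jeor (male): BMR = 10(135) + 6.25(162) − 5(43) + 5 = 1350 + 1012.5 − 215 + 5 = 2152.5 kcal/day.
TEE = BMR × activity factor = 2152.5 × 1.375 = 2959.6875 kcal/day.

2960 kilocalories/day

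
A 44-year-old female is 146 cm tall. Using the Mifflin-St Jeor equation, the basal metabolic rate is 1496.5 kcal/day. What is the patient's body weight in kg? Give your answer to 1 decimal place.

1496.5 = 10·W + 6.25(146) − 5(44) − 161
10·W = 1496.5 − 531.5 = 965, so W = 96.5 kg.

96.5 kg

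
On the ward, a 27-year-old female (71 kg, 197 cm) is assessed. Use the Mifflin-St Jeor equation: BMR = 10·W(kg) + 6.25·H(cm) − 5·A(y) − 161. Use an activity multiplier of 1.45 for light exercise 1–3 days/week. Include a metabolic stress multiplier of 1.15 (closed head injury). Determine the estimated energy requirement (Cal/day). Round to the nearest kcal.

Mifflin-St Jeor (female): BMR = 10(71) + 6.25(197) − 5(27) − 161 = 710 + 1231.25 − 135 − 161 = 1645.25 kcal/day.
TEE = BMR × activity factor = 1645.25 × 1.45 = 2385.6125 kcal/day.
Apply stress factor: 2385.6125 × 1.15 = 2743.4544 kcal/day.

2743 Cal/day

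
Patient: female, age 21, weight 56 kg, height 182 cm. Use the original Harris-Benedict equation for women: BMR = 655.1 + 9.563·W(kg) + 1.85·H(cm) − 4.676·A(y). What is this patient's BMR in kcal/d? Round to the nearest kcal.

1429 kcal/d

Harris-Benedict: BMR = 655.1 + 9.563(56) + 1.85(182) − 4.676(21) = 1429.132 kcal/day.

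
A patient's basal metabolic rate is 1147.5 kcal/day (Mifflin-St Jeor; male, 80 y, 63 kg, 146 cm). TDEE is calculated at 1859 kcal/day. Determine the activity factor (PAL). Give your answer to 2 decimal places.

Activity factor = TEE ÷ BMR = 1859 ÷ 1147.5 = 1.62.

1.62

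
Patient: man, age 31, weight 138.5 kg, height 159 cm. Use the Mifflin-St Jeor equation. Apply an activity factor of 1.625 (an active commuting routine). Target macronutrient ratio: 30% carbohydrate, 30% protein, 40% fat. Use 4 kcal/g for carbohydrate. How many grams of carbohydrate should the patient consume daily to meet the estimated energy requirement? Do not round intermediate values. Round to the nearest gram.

Mifflin-St Jeor (male): BMR = 10(138.5) + 6.25(159) − 5(31) + 5 = 1385 + 993.75 − 155 + 5 = 2228.75 kcal/day.
TEE = 2228.75 × 1.625 = 3621.7188 kcal/day.
Carbohydrate energy = 30% × 3621.7188 = 1086.5156 kcal.
Carbohydrate = 1086.5156 ÷ 4 kcal/g = 271.6289 g.

272 g/day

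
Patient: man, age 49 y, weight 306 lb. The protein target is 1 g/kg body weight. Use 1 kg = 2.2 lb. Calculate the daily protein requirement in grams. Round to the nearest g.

139 g/day

Weight in kg = 306 ÷ 2.2 = 139.0909 kg.
Protein = 1 g/kg × 139.0909 kg = 139.0909 g/day.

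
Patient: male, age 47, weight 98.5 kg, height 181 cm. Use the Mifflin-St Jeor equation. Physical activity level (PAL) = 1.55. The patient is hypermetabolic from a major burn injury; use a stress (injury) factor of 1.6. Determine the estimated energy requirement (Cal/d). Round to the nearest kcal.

Mifflin-St Jeor (male): BMR = 10(98.5) + 6.25(181) − 5(47) + 5 = 985 + 1131.25 − 235 + 5 = 1886.25 kcal/day.
TEE = BMR × activity factor = 1886.25 × 1.55 = 2923.6875 kcal/day.
Apply stress factor: 2923.6875 × 1.6 = 4677.9 kcal/day.

4678 Cal/d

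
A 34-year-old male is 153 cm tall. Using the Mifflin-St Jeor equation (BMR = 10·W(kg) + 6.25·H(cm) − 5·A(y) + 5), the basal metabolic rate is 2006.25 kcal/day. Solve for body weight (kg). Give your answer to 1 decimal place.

121.5 kg

2006.25 = 10·W + 6.25(153) − 5(34) + 5
10·W = 2006.25 − 791.25 = 1215, so W = 121.5 kg.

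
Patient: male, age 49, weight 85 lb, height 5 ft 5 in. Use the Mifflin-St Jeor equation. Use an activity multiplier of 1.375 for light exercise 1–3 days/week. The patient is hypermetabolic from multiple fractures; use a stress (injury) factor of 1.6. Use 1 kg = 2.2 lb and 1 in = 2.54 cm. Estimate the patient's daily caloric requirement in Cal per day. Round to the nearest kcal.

Convert to metric: weight = 85 ÷ 2.2 = 38.6364 kg; height = (5×12 + 5) × 2.54 = 65 × 2.54 = 165.1 cm.
Mifflin-St Jeor (male): BMR = 10(38.6364) + 6.25(165.1) − 5(49) + 5 = 386.3636 + 1031.875 − 245 + 5 = 1178.2386 kcal/day.
TEE = BMR × activity factor = 1178.2386 × 1.375 = 1620.0781 kcal/day.
Apply stress factor: 1620.0781 × 1.6 = 2592.125 kcal/day.

2592 Cal per day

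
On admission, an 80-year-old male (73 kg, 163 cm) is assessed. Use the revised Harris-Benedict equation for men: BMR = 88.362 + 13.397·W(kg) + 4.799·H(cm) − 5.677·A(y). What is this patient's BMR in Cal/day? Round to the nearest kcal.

1394 Cal/day

Harris-Benedict: BMR = 88.362 + 13.397(73) + 4.799(163) − 5.677(80) = 1394.42 kcal/day.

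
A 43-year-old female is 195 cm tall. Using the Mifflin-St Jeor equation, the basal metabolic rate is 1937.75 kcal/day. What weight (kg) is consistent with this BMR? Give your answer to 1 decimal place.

1937.75 = 10·W + 6.25(195) − 5(43) − 161
10·W = 1937.75 − 842.75 = 1095, so W = 109.5 kg.

109.5 kg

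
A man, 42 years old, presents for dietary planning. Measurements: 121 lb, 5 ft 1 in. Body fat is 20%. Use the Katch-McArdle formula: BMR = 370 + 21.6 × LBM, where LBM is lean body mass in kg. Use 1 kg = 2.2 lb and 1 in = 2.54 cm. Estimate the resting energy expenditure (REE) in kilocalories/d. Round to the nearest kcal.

1320 kilocalories/d

Convert to metric: weight = 121 ÷ 2.2 = 55 kg; height = (5×12 + 1) × 2.54 = 61 × 2.54 = 154.94 cm.
LBM = 55 × (1 − 0.2) = 44 kg. Katch-McArdle: BMR = 370 + 21.6 × 44 = 1320.4 kcal/day.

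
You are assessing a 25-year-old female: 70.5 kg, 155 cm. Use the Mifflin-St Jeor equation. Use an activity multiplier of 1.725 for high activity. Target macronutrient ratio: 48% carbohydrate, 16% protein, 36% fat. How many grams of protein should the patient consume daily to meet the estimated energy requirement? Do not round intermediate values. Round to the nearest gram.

Mifflin-St Jeor (female): BMR = 10(70.5) + 6.25(155) − 5(25) − 161 = 705 + 968.75 − 125 − 161 = 1387.75 kcal/day.
TEE = 1387.75 × 1.725 = 2393.8688 kcal/day.
Protein energy = 16% × 2393.8688 = 383.019 kcal.
Protein = 383.019 ÷ 4 kcal/g = 95.7548 g.

96 g/day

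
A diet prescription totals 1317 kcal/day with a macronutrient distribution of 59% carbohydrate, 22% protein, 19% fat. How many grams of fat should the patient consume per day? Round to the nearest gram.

28 g/day

Fat energy = 19% × 1317 = 250.23 kcal.
At 9 kcal/g: 250.23 ÷ 9 = 27.8033 g.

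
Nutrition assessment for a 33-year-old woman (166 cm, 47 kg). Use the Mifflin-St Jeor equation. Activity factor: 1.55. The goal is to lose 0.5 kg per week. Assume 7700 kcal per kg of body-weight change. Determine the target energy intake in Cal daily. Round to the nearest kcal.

1281 Cal daily

Mifflin-St Jeor (female): BMR = 10(47) + 6.25(166) − 5(33) − 161 = 470 + 1037.5 − 165 − 161 = 1181.5 kcal/day.
TEE = 1181.5 × 1.55 = 1831.325 kcal/day.
Required daily deficit = 0.5 × 7700 ÷ 7 = 550 kcal/day.
Target intake = 1831.325 − 550 = 1281.325 kcal/day.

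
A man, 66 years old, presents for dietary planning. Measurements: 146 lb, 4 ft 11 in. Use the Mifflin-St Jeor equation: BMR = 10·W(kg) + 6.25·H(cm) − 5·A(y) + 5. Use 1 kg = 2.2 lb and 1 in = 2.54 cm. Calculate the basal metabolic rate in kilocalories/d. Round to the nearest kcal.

1275 kilocalories/d

Convert to metric: weight = 146 ÷ 2.2 = 66.3636 kg; height = (4×12 + 11) × 2.54 = 59 × 2.54 = 149.86 cm.
Mifflin-St Jeor (male): BMR = 10(66.3636) + 6.25(149.86) − 5(66) + 5 = 663.6364 + 936.625 − 330 + 5 = 1275.2614 kcal/day.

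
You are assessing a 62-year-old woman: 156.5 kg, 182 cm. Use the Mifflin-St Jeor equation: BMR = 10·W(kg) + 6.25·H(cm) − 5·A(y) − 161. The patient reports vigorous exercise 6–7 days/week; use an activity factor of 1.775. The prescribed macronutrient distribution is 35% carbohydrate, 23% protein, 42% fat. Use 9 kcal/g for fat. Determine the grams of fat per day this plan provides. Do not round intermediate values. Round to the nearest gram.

185 g/day

Mifflin-St Jeor (female): BMR = 10(156.5) + 6.25(182) − 5(62) − 161 = 1565 + 1137.5 − 310 − 161 = 2231.5 kcal/day.
TEE = 2231.5 × 1.775 = 3960.9125 kcal/day.
Fat energy = 42% × 3960.9125 = 1663.5833 kcal.
Fat = 1663.5833 ÷ 9 kcal/g = 184.8426 g.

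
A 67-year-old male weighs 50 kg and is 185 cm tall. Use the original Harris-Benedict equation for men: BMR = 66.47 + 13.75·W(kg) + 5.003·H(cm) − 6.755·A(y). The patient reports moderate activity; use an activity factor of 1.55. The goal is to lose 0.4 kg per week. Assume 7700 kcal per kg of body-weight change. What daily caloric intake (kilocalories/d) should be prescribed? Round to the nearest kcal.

Harris-Benedict: BMR = 66.47 + 13.75(50) + 5.003(185) − 6.755(67) = 1226.94 kcal/day.
TEE = 1226.94 × 1.55 = 1901.757 kcal/day.
Required daily deficit = 0.4 × 7700 ÷ 7 = 440 kcal/day.
Target intake = 1901.757 − 440 = 1461.757 kcal/day.

1462 kilocalories/d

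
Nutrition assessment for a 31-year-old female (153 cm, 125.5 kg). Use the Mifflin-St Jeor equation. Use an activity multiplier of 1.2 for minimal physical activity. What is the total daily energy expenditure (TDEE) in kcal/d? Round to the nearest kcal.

2274 kcal/d

Mifflin-St Jeor (female): BMR = 10(125.5) + 6.25(153) − 5(31) − 161 = 1255 + 956.25 − 155 − 161 = 1895.25 kcal/day.
TEE = BMR × activity factor = 1895.25 × 1.2 = 2274.3 kcal/day.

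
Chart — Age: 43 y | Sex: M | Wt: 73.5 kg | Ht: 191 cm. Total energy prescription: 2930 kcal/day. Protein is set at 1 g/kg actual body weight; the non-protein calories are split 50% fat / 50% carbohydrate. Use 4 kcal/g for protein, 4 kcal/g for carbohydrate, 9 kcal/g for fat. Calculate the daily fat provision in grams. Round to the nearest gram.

146 g/day

Protein = 1 × 73.5 = 73.5 g → 73.5 × 4 = 294 kcal.
Non-protein calories = 2930 − 294 = 2636 kcal.
Fat: 50% × 2636 = 1318 kcal; carbohydrate: 1318 kcal.
Fat: 1318 kcal ÷ 9 kcal/g = 146.4444 g.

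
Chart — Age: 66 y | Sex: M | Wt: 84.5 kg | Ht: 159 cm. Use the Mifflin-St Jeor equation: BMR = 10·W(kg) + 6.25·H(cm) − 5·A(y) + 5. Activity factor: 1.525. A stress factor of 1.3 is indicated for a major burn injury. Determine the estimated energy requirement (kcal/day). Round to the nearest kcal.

Mifflin-St Jeor (male): BMR = 10(84.5) + 6.25(159) − 5(66) + 5 = 845 + 993.75 − 330 + 5 = 1513.75 kcal/day.
TEE = BMR × activity factor = 1513.75 × 1.525 = 2308.4688 kcal/day.
Apply stress factor: 2308.4688 × 1.3 = 3001.0094 kcal/day.

3001 kcal/day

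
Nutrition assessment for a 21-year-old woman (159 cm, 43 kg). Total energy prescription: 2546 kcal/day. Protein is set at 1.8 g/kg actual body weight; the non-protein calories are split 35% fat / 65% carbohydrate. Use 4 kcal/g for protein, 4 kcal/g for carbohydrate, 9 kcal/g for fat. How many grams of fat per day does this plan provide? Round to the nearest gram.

Protein = 1.8 × 43 = 77.4 g → 77.4 × 4 = 309.6 kcal.
Non-protein calories = 2546 − 309.6 = 2236.4 kcal.
Fat: 35% × 2236.4 = 782.74 kcal; carbohydrate: 1453.66 kcal.
Fat: 782.74 kcal ÷ 9 kcal/g = 86.9711 g.

87 g/day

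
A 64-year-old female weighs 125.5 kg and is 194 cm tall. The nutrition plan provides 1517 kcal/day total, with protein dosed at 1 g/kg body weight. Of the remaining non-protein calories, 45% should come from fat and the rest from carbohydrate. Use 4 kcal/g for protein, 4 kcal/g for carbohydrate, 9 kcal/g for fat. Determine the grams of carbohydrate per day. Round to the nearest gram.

140 g/day

Protein = 1 × 125.5 = 125.5 g → 125.5 × 4 = 502 kcal.
Non-protein calories = 1517 − 502 = 1015 kcal.
Fat: 45% × 1015 = 456.75 kcal; carbohydrate: 558.25 kcal.
Carbohydrate: 558.25 kcal ÷ 4 kcal/g = 139.5625 g.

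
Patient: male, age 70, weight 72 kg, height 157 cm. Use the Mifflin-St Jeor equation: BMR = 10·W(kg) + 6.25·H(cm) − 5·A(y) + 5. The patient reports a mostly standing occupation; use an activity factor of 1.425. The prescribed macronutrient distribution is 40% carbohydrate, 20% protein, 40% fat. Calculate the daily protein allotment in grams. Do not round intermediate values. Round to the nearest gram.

Mifflin-St Jeor (male): BMR = 10(72) + 6.25(157) − 5(70) + 5 = 720 + 981.25 − 350 + 5 = 1356.25 kcal/day.
TEE = 1356.25 × 1.425 = 1932.6563 kcal/day.
Protein energy = 20% × 1932.6563 = 386.5313 kcal.
Protein = 386.5313 ÷ 4 kcal/g = 96.6328 g.

97 g/day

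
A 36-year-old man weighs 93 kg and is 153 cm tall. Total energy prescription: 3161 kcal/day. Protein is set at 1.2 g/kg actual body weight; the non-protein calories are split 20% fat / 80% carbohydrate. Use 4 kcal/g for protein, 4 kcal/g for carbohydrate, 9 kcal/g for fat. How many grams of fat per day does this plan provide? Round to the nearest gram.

Protein = 1.2 × 93 = 111.6 g → 111.6 × 4 = 446.4 kcal.
Non-protein calories = 3161 − 446.4 = 2714.6 kcal.
Fat: 20% × 2714.6 = 542.92 kcal; carbohydrate: 2171.68 kcal.
Fat: 542.92 kcal ÷ 9 kcal/g = 60.3244 g.

60 g/day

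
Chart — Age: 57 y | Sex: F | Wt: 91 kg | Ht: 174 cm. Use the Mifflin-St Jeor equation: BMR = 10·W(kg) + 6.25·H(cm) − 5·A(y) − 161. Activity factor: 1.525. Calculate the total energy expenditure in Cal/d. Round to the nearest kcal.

Mifflin-St Jeor (female): BMR = 10(91) + 6.25(174) − 5(57) − 161 = 910 + 1087.5 − 285 − 161 = 1551.5 kcal/day.
TEE = BMR × activity factor = 1551.5 × 1.525 = 2366.0375 kcal/day.

2366 Cal/d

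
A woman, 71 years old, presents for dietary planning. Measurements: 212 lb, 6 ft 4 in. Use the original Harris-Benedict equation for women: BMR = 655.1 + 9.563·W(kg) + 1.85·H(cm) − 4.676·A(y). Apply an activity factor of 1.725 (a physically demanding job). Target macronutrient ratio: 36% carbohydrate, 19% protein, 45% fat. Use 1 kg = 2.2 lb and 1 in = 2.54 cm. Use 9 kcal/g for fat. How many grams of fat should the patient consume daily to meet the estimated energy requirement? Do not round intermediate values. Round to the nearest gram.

138 g/day

Convert to metric: weight = 212 ÷ 2.2 = 96.3636 kg; height = (6×12 + 4) × 2.54 = 76 × 2.54 = 193.04 cm.
Harris-Benedict: BMR = 655.1 + 9.563(96.3636) + 1.85(193.04) − 4.676(71) = 1601.7535 kcal/day.
TEE = 1601.7535 × 1.725 = 2763.0247 kcal/day.
Fat energy = 45% × 2763.0247 = 1243.3611 kcal.
Fat = 1243.3611 ÷ 9 kcal/g = 138.1512 g.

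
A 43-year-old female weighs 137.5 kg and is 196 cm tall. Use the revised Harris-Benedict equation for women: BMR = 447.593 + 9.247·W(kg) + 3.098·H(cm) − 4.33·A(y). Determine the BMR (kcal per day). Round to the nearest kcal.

Harris-Benedict: BMR = 447.593 + 9.247(137.5) + 3.098(196) − 4.33(43) = 2140.0735 kcal/day.

2140 kcal per day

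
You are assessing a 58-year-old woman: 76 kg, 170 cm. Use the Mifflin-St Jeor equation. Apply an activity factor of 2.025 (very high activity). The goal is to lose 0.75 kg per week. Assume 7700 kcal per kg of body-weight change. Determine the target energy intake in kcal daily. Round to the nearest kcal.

1952 kcal daily

Mifflin-St Jeor (female): BMR = 10(76) + 6.25(170) − 5(58) − 161 = 760 + 1062.5 − 290 − 161 = 1371.5 kcal/day.
TEE = 1371.5 × 2.025 = 2777.2875 kcal/day.
Required daily deficit = 0.75 × 7700 ÷ 7 = 825 kcal/day.
Target intake = 2777.2875 − 825 = 1952.2875 kcal/day.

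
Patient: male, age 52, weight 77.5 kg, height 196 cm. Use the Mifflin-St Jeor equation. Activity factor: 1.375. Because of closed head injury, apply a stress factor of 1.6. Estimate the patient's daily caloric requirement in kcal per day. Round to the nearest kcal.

3839 kcal per day

Mifflin-St Jeor (male): BMR = 10(77.5) + 6.25(196) − 5(52) + 5 = 775 + 1225 − 260 + 5 = 1745 kcal/day.
TEE = BMR × activity factor = 1745 × 1.375 = 2399.375 kcal/day.
Apply stress factor: 2399.375 × 1.6 = 3839 kcal/day.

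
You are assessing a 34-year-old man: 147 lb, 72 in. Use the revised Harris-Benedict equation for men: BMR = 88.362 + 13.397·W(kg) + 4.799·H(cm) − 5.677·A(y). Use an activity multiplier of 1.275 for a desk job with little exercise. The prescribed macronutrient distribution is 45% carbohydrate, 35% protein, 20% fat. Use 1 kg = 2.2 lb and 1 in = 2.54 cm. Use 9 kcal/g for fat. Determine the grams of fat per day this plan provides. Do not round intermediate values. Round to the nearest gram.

47 g/day

Convert to metric: weight = 147 ÷ 2.2 = 66.8182 kg; height = 72 × 2.54 = 182.88 cm.
Harris-Benedict: BMR = 88.362 + 13.397(66.8182) + 4.799(182.88) − 5.677(34) = 1668.1483 kcal/day.
TEE = 1668.1483 × 1.275 = 2126.8891 kcal/day.
Fat energy = 20% × 2126.8891 = 425.3778 kcal.
Fat = 425.3778 ÷ 9 kcal/g = 47.2642 g.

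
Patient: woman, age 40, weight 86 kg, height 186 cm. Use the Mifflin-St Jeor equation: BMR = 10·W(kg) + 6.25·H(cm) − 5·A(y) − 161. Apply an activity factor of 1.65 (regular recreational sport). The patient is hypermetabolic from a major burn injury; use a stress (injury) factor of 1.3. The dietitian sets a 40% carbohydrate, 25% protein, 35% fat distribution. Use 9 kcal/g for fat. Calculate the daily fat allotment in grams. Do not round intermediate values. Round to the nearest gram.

Mifflin-St Jeor (female): BMR = 10(86) + 6.25(186) − 5(40) − 161 = 860 + 1162.5 − 200 − 161 = 1661.5 kcal/day.
TEE = 1661.5 × 1.65 = 2741.475 kcal/day.
With stress factor 1.3: 2741.475 × 1.3 = 3563.9175 kcal/day.
Fat energy = 35% × 3563.9175 = 1247.3711 kcal.
Fat = 1247.3711 ÷ 9 kcal/g = 138.5968 g.

139 g/day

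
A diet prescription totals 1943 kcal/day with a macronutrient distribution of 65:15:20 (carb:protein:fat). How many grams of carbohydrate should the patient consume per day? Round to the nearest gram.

Carbohydrate energy = 65% × 1943 = 1262.95 kcal.
At 4 kcal/g: 1262.95 ÷ 4 = 315.7375 g.

316 g/day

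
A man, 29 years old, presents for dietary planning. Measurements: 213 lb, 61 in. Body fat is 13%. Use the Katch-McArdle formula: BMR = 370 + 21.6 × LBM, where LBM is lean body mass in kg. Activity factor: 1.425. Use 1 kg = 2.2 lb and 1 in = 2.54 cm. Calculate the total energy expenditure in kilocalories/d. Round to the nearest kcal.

Convert to metric: weight = 213 ÷ 2.2 = 96.8182 kg; height = 61 × 2.54 = 154.94 cm.
LBM = 96.8182 × (1 − 0.13) = 84.2318 kg. Katch-McArdle: BMR = 370 + 21.6 × 84.2318 = 2189.4073 kcal/day.
TEE = BMR × activity factor = 2189.4073 × 1.425 = 3119.9054 kcal/day.

3120 kilocalories/d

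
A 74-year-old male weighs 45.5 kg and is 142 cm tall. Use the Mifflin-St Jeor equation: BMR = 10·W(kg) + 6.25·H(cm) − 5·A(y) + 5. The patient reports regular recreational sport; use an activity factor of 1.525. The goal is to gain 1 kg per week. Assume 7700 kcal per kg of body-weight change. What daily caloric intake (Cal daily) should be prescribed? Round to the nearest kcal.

Mifflin-St Jeor (male): BMR = 10(45.5) + 6.25(142) − 5(74) + 5 = 455 + 887.5 − 370 + 5 = 977.5 kcal/day.
TEE = 977.5 × 1.525 = 1490.6875 kcal/day.
Required daily surplus = 1 × 7700 ÷ 7 = 1100 kcal/day.
Target intake = 1490.6875 + 1100 = 2590.6875 kcal/day.

2591 Cal daily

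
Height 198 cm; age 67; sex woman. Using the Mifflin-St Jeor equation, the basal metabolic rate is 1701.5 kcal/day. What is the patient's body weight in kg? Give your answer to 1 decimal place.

96.0 kg

1701.5 = 10·W + 6.25(198) − 5(67) − 161
10·W = 1701.5 − 741.5 = 960, so W = 96 kg.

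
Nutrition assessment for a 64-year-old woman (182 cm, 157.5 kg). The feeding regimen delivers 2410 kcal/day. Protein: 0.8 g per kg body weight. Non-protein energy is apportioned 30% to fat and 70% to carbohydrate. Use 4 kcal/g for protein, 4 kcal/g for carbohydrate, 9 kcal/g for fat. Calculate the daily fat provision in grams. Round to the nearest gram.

64 g/day

Protein = 0.8 × 157.5 = 126 g → 126 × 4 = 504 kcal.
Non-protein calories = 2410 − 504 = 1906 kcal.
Fat: 30% × 1906 = 571.8 kcal; carbohydrate: 1334.2 kcal.
Fat: 571.8 kcal ÷ 9 kcal/g = 63.5333 g.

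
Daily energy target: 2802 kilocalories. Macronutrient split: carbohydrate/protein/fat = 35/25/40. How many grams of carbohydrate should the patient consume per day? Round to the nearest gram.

Carbohydrate energy = 35% × 2802 = 980.7 kcal.
At 4 kcal/g: 980.7 ÷ 4 = 245.175 g.

245 g/day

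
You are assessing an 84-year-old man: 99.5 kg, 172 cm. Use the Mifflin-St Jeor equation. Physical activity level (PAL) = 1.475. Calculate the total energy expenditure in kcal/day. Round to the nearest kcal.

2441 kcal/day

Mifflin-St Jeor (male): BMR = 10(99.5) + 6.25(172) − 5(84) + 5 = 995 + 1075 − 420 + 5 = 1655 kcal/day.
TEE = BMR × activity factor = 1655 × 1.475 = 2441.125 kcal/day.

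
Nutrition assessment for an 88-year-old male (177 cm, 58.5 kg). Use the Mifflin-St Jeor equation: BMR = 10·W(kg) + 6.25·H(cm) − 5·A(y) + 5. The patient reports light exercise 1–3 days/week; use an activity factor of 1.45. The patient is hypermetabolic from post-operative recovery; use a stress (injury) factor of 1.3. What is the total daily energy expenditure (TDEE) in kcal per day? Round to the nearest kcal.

2368 kcal per day

Mifflin-St Jeor (male): BMR = 10(58.5) + 6.25(177) − 5(88) + 5 = 585 + 1106.25 − 440 + 5 = 1256.25 kcal/day.
TEE = BMR × activity factor = 1256.25 × 1.45 = 1821.5625 kcal/day.
Apply stress factor: 1821.5625 × 1.3 = 2368.0313 kcal/day.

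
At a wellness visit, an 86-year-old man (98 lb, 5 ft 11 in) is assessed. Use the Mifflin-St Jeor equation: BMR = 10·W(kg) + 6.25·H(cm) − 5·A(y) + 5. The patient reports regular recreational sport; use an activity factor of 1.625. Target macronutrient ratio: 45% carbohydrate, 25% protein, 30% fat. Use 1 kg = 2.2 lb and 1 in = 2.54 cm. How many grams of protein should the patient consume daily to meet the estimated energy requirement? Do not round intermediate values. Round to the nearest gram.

117 g/day

Convert to metric: weight = 98 ÷ 2.2 = 44.5455 kg; height = (5×12 + 11) × 2.54 = 71 × 2.54 = 180.34 cm.
Mifflin-St Jeor (male): BMR = 10(44.5455) + 6.25(180.34) − 5(86) + 5 = 445.4545 + 1127.125 − 430 + 5 = 1147.5795 kcal/day.
TEE = 1147.5795 × 1.625 = 1864.8168 kcal/day.
Protein energy = 25% × 1864.8168 = 466.2042 kcal.
Protein = 466.2042 ÷ 4 kcal/g = 116.551 g.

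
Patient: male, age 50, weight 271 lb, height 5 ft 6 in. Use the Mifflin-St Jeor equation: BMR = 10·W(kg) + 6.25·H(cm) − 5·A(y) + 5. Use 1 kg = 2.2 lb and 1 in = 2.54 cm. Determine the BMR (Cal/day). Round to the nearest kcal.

Convert to metric: weight = 271 ÷ 2.2 = 123.1818 kg; height = (5×12 + 6) × 2.54 = 66 × 2.54 = 167.64 cm.
Mifflin-St Jeor (male): BMR = 10(123.1818) + 6.25(167.64) − 5(50) + 5 = 1231.8182 + 1047.75 − 250 + 5 = 2034.5682 kcal/day.

2035 Cal/day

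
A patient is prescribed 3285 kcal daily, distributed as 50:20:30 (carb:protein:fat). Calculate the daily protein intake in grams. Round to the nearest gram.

164 g/day

Protein energy = 20% × 3285 = 657 kcal.
At 4 kcal/g: 657 ÷ 4 = 164.25 g.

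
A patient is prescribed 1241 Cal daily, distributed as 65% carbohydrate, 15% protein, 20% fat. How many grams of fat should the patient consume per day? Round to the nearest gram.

28 g/day

Fat energy = 20% × 1241 = 248.2 kcal.
At 9 kcal/g: 248.2 ÷ 9 = 27.5778 g.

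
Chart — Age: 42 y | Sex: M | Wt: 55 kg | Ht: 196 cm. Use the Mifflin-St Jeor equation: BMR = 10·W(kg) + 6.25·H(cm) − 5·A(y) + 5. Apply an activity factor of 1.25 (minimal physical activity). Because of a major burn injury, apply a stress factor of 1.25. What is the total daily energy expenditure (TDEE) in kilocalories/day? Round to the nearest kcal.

2453 kilocalories/day

Mifflin-St Jeor (male): BMR = 10(55) + 6.25(196) − 5(42) + 5 = 550 + 1225 − 210 + 5 = 1570 kcal/day.
TEE = BMR × activity factor = 1570 × 1.25 = 1962.5 kcal/day.
Apply stress factor: 1962.5 × 1.25 = 2453.125 kcal/day.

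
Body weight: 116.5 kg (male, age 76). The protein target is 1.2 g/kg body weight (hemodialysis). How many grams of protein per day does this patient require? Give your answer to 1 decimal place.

Protein = 1.2 g/kg × 116.5 kg = 139.8 g/day.

139.8 g/day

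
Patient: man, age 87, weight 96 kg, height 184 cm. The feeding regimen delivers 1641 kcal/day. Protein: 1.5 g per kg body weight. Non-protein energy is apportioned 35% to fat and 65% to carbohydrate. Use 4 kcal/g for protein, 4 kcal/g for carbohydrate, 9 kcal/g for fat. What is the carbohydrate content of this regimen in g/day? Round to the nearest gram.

Protein = 1.5 × 96 = 144 g → 144 × 4 = 576 kcal.
Non-protein calories = 1641 − 576 = 1065 kcal.
Fat: 35% × 1065 = 372.75 kcal; carbohydrate: 692.25 kcal.
Carbohydrate: 692.25 kcal ÷ 4 kcal/g = 173.0625 g.

173 g/day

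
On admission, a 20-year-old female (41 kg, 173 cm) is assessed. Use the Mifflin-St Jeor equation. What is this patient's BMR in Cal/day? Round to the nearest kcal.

Mifflin-St Jeor (female): BMR = 10(41) + 6.25(173) − 5(20) − 161 = 410 + 1081.25 − 100 − 161 = 1230.25 kcal/day.

1230 Cal/day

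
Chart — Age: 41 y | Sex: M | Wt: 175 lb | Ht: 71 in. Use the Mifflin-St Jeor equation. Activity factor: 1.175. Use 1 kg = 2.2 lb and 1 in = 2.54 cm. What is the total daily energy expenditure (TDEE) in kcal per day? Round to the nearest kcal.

2024 kcal per day

Convert to metric: weight = 175 ÷ 2.2 = 79.5455 kg; height = 71 × 2.54 = 180.34 cm.
Mifflin-St Jeor (male): BMR = 10(79.5455) + 6.25(180.34) − 5(41) + 5 = 795.4545 + 1127.125 − 205 + 5 = 1722.5795 kcal/day.
TEE = BMR × activity factor = 1722.5795 × 1.175 = 2024.031 kcal/day.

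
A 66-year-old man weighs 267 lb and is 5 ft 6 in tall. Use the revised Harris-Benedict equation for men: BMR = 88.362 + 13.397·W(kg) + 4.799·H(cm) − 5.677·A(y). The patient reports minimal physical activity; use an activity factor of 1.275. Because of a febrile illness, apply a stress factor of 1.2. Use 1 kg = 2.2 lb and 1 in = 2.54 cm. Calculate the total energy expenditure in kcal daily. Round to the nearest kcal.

3280 kcal daily

Convert to metric: weight = 267 ÷ 2.2 = 121.3636 kg; height = (5×12 + 6) × 2.54 = 66 × 2.54 = 167.64 cm.
Harris-Benedict: BMR = 88.362 + 13.397(121.3636) + 4.799(167.64) − 5.677(66) = 2144.093 kcal/day.
TEE = BMR × activity factor = 2144.093 × 1.275 = 2733.7186 kcal/day.
Apply stress factor: 2733.7186 × 1.2 = 3280.4623 kcal/day.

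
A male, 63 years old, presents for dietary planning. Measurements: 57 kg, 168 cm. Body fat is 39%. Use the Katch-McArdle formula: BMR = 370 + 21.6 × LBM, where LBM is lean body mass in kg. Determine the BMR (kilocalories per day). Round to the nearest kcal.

LBM = 57 × (1 − 0.39) = 34.77 kg. Katch-McArdle: BMR = 370 + 21.6 × 34.77 = 1121.032 kcal/day.

1121 kilocalories per day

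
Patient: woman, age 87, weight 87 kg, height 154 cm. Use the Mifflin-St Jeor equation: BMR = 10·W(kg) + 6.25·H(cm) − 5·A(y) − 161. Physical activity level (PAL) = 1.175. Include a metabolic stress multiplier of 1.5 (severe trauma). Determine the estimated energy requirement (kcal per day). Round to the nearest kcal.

Mifflin-St Jeor (female): BMR = 10(87) + 6.25(154) − 5(87) − 161 = 870 + 962.5 − 435 − 161 = 1236.5 kcal/day.
TEE = BMR × activity factor = 1236.5 × 1.175 = 1452.8875 kcal/day.
Apply stress factor: 1452.8875 × 1.5 = 2179.3313 kcal/day.

2179 kcal per day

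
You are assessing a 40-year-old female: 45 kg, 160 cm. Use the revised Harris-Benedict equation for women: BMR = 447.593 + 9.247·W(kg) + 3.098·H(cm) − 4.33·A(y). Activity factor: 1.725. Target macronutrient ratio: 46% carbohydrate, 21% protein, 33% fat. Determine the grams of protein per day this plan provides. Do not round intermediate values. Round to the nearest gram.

107 g/day

Harris-Benedict: BMR = 447.593 + 9.247(45) + 3.098(160) − 4.33(40) = 1186.188 kcal/day.
TEE = 1186.188 × 1.725 = 2046.1743 kcal/day.
Protein energy = 21% × 2046.1743 = 429.6966 kcal.
Protein = 429.6966 ÷ 4 kcal/g = 107.4242 g.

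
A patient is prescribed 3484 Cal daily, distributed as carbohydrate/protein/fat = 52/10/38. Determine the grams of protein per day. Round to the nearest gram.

87 g/day

Protein energy = 10% × 3484 = 348.4 kcal.
At 4 kcal/g: 348.4 ÷ 4 = 87.1 g.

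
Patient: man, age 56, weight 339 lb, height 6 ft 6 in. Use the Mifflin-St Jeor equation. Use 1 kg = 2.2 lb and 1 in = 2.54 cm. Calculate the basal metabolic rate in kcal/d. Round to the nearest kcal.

2504 kcal/d

Convert to metric: weight = 339 ÷ 2.2 = 154.0909 kg; height = (6×12 + 6) × 2.54 = 78 × 2.54 = 198.12 cm.
Mifflin-St Jeor (male): BMR = 10(154.0909) + 6.25(198.12) − 5(56) + 5 = 1540.9091 + 1238.25 − 280 + 5 = 2504.1591 kcal/day.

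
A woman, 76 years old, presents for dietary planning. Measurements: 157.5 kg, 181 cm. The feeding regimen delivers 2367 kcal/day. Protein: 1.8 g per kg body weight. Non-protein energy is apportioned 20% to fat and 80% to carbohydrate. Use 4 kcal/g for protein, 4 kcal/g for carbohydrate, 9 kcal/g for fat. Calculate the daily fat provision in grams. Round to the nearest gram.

Protein = 1.8 × 157.5 = 283.5 g → 283.5 × 4 = 1134 kcal.
Non-protein calories = 2367 − 1134 = 1233 kcal.
Fat: 20% × 1233 = 246.6 kcal; carbohydrate: 986.4 kcal.
Fat: 246.6 kcal ÷ 9 kcal/g = 27.4 g.

27 g/day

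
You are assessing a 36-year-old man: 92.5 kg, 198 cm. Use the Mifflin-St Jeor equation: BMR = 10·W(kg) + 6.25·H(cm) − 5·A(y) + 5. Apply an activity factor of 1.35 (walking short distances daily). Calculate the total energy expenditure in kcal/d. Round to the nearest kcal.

2683 kcal/d

Mifflin-St Jeor (male): BMR = 10(92.5) + 6.25(198) − 5(36) + 5 = 925 + 1237.5 − 180 + 5 = 1987.5 kcal/day.
TEE = BMR × activity factor = 1987.5 × 1.35 = 2683.125 kcal/day.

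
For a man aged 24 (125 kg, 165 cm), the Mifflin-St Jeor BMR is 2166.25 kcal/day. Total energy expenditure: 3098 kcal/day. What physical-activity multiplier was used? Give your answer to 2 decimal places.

Activity factor = TEE ÷ BMR = 3098 ÷ 2166.25 = 1.43.

1.43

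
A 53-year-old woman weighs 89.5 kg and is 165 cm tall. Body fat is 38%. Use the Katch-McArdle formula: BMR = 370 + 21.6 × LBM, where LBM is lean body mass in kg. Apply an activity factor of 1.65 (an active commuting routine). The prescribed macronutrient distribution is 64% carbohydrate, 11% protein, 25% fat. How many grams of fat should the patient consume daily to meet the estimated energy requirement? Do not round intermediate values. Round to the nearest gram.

72 g/day

LBM = 89.5 × (1 − 0.38) = 55.49 kg. Katch-McArdle: BMR = 370 + 21.6 × 55.49 = 1568.584 kcal/day.
TEE = 1568.584 × 1.65 = 2588.1636 kcal/day.
Fat energy = 25% × 2588.1636 = 647.0409 kcal.
Fat = 647.0409 ÷ 9 kcal/g = 71.8934 g.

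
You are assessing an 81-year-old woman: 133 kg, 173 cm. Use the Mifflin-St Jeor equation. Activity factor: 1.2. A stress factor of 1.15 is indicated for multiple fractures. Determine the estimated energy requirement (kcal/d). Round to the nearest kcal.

Mifflin-St Jeor (female): BMR = 10(133) + 6.25(173) − 5(81) − 161 = 1330 + 1081.25 − 405 − 161 = 1845.25 kcal/day.
TEE = BMR × activity factor = 1845.25 × 1.2 = 2214.3 kcal/day.
Apply stress factor: 2214.3 × 1.15 = 2546.445 kcal/day.

2546 kcal/d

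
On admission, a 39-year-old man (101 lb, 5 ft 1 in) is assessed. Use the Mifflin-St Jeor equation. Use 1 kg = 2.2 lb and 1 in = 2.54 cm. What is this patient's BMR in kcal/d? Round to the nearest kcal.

1237 kcal/d

Convert to metric: weight = 101 ÷ 2.2 = 45.9091 kg; height = (5×12 + 1) × 2.54 = 61 × 2.54 = 154.94 cm.
Mifflin-St Jeor (male): BMR = 10(45.9091) + 6.25(154.94) − 5(39) + 5 = 459.0909 + 968.375 − 195 + 5 = 1237.4659 kcal/day.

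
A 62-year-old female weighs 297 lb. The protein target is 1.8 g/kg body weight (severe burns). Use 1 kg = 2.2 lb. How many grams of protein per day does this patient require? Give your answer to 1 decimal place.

Weight in kg = 297 ÷ 2.2 = 135 kg.
Protein = 1.8 g/kg × 135 kg = 243 g/day.

243.0 g/day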